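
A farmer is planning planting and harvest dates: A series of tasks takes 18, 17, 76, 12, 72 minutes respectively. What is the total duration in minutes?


Durations: 18, 17, 76, 12, 72
Running sum: 18
+ 17 = 35
+ 76 = 111
+ 12 = 123
+ 72 = 195
Total duration: 195 minutes
That is 3 hours and 15 minutes

195


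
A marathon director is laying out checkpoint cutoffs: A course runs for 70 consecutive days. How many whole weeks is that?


Total days: 70
Days per week: 7
Division: 70 / 7 = 10 remainder 0
Complete weeks: 10
Remaining days: 0

10


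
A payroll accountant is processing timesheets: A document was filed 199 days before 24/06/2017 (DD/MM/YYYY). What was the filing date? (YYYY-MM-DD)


Start: 2017-06-24
Subtracting 199 days
Days already passed in June: 24
After going back through June: 175 more days to subtract
May 2017: 31 days, 144 remaining
April 2017: 30 days, 114 remaining
March 2017: 31 days, 83 remaining
February 2017: 28 days, 55 remaining
Result: 2016-12-07

2016-12-07


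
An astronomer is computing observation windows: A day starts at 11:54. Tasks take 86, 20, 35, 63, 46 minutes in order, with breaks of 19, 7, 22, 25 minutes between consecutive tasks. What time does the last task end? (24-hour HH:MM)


Start: 11:54 = 714 min from midnight
  after task 1 (86 min): 13:20
  after break (19 min): 13:39
  after task 2 (20 min): 13:59
  after break (7 min): 14:06
  after task 3 (35 min): 14:41
  after break (22 min): 15:03
  after task 4 (63 min): 16:06
  after break (25 min): 16:31
  after task 5 (46 min): 17:17
Total elapsed: 323 minutes
End time: 17:17

17:17


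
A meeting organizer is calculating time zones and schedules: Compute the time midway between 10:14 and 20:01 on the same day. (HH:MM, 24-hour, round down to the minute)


Start time: 10:14 = 614 minutes from midnight
End time: 20:01 = 1201 minutes from midnight
Sum: 614 + 1201 = 1815
Midpoint: 1815 / 2 = 907 minutes
Convert: 907 / 60 = 15 hours, 7 minutes
Result: 15:07

15:07


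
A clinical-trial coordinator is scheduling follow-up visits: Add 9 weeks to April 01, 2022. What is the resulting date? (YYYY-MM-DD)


Start: 2022-04-01
Weeks to add: 9
Convert to days: 9 x 7 = 63 days
Add 63 days to 2022-04-01
Result: 2022-06-03

2022-06-03


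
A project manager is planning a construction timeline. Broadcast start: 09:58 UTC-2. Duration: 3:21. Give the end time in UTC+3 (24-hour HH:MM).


Start: 09:58 in UTC-2
Step 1 - add duration:
  minutes: 58 + 21 = 79 (carry 1h)
  hours: 9 + 3 + 1 = 13
  end in UTC-2: 13:19
Step 2 - convert UTC-2 -> UTC+3:
  offset difference: 3 - (-2) = 5 hours
  13 + (5) = 18 -> mod 24 = 18
Result: 18:19 in UTC+3

18:19


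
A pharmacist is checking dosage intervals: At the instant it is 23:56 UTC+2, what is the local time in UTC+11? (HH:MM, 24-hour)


Local time: 23:56 at UTC+2 (offset 2h)
Target zone: UTC+11 (offset 11h)
Difference: 11 - (2) = 9 hours
Calculation: 23 + (9) = 32
Wraparound: (32) mod 24 = 8
Result: 08:56

08:56


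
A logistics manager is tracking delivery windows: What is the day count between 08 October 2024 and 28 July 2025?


Start date: 2024-10-08
End date: 2025-07-28
Oct 2024: +24 days
Nov 2024: +30 days
Dec 2024: +31 days
... (7 more months)
Total: 293 days

293


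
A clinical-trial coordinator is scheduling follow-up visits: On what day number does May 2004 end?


Month: May
Year: 2004
May is a 31-day month
Total: 31 days

31


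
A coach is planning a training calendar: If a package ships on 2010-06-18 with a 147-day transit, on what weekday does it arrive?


Start: 2010-06-18 (Friday)
Step 1 - find target date: add 147 days
  2010-06-18 + 147 days = 2010-11-12
Step 2 - day of week:
  147 mod 7 = 0
  Friday + 0 days -> Friday
Result: Friday (2010-11-12)

Friday


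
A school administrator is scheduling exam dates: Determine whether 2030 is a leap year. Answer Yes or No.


Year: 2030
Divisible by 4? 2030 / 4 = 507.5 -> No
Not divisible by 4, so NOT a leap year

No


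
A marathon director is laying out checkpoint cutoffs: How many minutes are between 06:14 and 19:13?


Start time: 06:14 = 374 minutes from midnight
End time: 19:13 = 1153 minutes from midnight
Difference: 1153 - 374 = 779 minutes
That is 12 hours and 59 minutes

779


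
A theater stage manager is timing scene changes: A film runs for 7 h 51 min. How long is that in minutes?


Hours: 7
Minutes: 51
Convert hours to minutes: 7 x 60 = 420
Add remaining minutes: 420 + 51 = 471

471


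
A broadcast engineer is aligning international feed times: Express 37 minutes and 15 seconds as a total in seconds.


Minutes: 37
Seconds: 15
Convert minutes to seconds: 37 x 60 = 2220
Add remaining seconds: 2220 + 15 = 2235

2235


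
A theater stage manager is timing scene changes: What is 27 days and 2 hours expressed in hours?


Days: 27
Extra hours: 2
Hours per day: 24
Days to hours: 27 x 24 = 648
Total: 648 + 2 = 650

650


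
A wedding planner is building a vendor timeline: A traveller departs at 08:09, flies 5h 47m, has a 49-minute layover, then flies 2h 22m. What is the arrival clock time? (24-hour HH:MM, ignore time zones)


Depart: 08:09
Leg 1: +347 min -> 13:56
Layover: +49 min -> 14:45
Leg 2: +142 min -> 17:07
Total travel: 538 minutes = 8h 58m
Arrival: 17:07

17:07


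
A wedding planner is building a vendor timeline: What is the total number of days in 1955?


Year: 1955
Check leap year rules:
Divisible by 4? No
1955 is not a leap year
Days: 365

365


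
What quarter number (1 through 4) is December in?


Month: December (month 12)
Q1: January-March (months 1-3)
Q2: April-June (months 4-6)
Q3: July-September (months 7-9)
Q4: October-December (months 10-12)
Month 12 falls in Q4

4


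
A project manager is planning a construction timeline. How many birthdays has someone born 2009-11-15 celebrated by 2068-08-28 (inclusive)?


Birth: 2009-11-15
Reference: 2068-08-28
Year difference: 2068 - 2009 = 59
Has birthday (11-15) occurred by 08-28? No
Birthday not yet reached this year -> subtract 1
Age in full years: 58

58


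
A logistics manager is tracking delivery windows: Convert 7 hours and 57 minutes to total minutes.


Hours: 7
Extra minutes: 57
Minutes per hour: 60
Hours to minutes: 7 x 60 = 420
Total: 420 + 57 = 477

477


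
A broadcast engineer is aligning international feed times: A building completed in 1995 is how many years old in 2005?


Birth year: 1995
Current year: 2005
Age = current year - birth year
Age = 2005 - 1995 = 10

10


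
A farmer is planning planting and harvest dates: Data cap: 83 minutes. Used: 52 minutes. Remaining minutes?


Total budget: 83 minutes
Time used: 52 minutes
Remaining: 83 - 52 = 31 minutes
Percent used: 62.7%
Percent remaining: 37.3%

31


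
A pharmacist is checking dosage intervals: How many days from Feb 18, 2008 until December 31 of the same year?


Start: February 18, 2008
End: December 31, 2008
Days left in February: 11
March: 31
April: 30
May: 31
June: 30
... plus remaining months
Sum of remaining months: 306
Total: 11 + 306 = 317

317


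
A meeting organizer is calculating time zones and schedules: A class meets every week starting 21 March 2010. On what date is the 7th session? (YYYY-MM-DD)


First occurrence: 2010-03-21 (occurrence 1)
Each occurrence is 7 days after the previous.
Occurrence 7 is 6 weeks after the first.
6 weeks = 42 days
2010-03-21 + 42 days = 2010-05-02

2010-05-02


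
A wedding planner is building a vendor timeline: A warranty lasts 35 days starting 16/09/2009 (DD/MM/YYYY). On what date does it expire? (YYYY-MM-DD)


Start: 2009-09-16
Adding 35 days
Days remaining in September: 14
After September: 21 days still to add
October 2009 has 31 days, need 21
Result: 2009-10-21

2009-10-21


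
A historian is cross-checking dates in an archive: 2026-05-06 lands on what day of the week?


Date: 2026-05-06
January 1, 2026 is a Thursday
Day of year: 126
Offset from Jan 1: 125 days
125 mod 7 = 6
Result: Wednesday

Wednesday


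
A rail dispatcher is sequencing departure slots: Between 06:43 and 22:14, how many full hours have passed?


Start: 06:43
End: 22:14
Hour difference: 22 - 6 = 16 hours
Minute difference: 14 - 43 = -29 minutes
Total minutes: 931
Complete hours: 931 / 60 = 15 (remainder 31)

15


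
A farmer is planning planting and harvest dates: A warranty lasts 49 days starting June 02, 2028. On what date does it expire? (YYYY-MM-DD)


Start: 2028-06-02
Adding 49 days
Days remaining in June: 28
After June: 21 days still to add
July 2028 has 31 days, need 21
Result: 2028-07-21

2028-07-21


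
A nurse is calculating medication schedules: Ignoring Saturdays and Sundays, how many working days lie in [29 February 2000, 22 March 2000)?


Start: 2000-02-29 (Tuesday)
End (exclusive): 2000-03-22 (Wednesday)
Total calendar days: 22
Full weeks: 22 // 7 = 3 -> 15 weekdays
Remaining 1 days starting on Tuesday:
  Tue(w) -> 1 weekdays
Total business days: 15 + 1 = 16

16


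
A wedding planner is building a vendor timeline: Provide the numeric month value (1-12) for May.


Calendar month order:
4. April
5. May <--
6. June
May is month number 5

5


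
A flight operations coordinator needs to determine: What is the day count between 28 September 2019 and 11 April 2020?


Start date: 2019-09-28
End date: 2020-04-11
Sep 2019: +3 days
Oct 2019: +31 days
Nov 2019: +30 days
... (5 more months)
Total: 196 days

196


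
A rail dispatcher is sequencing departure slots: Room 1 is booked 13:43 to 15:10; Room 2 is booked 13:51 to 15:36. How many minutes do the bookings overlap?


Interval A: [823, 910] minutes from midnight
Interval B: [831, 936] minutes from midnight
Overlap start = max(823, 831) = 831
Overlap end = min(910, 936) = 910
Overlap = 910 - 831 = 79 minutes

79


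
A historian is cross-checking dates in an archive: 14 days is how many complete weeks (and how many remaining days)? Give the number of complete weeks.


Total days: 14
Days per week: 7
Division: 14 / 7 = 2 remainder 0
Complete weeks: 2
Remaining days: 0

2


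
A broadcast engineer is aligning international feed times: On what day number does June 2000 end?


Month: June
Year: 2000
June is a 30-day month
Total: 30 days

30


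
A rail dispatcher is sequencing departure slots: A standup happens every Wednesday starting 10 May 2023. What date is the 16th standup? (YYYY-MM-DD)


First occurrence: 2023-05-10 (occurrence 1)
Each occurrence is 7 days after the previous.
Occurrence 16 is 15 weeks after the first.
15 weeks = 105 days
2023-05-10 + 105 days = 2023-08-23

2023-08-23


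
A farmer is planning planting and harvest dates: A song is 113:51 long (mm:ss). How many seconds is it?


Minutes: 113
Extra seconds: 51
Seconds per minute: 60
Minutes to seconds: 113 x 60 = 6780
Total: 6780 + 51 = 6831

6831


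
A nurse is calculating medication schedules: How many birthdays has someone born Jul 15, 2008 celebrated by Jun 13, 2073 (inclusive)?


Birth: 2008-07-15
Reference: 2073-06-13
Year difference: 2073 - 2008 = 65
Has birthday (07-15) occurred by 06-13? No
Birthday not yet reached this year -> subtract 1
Age in full years: 64

64


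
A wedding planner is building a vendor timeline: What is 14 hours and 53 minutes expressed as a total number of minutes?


Hours: 14
Minutes: 53
Convert hours to minutes: 14 x 60 = 840
Add remaining minutes: 840 + 53 = 893

893


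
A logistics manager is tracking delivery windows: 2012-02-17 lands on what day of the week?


Date: 2012-02-17
January 1, 2012 is a Sunday
Day of year: 48
Offset from Jan 1: 47 days
47 mod 7 = 5
Result: Friday

Friday


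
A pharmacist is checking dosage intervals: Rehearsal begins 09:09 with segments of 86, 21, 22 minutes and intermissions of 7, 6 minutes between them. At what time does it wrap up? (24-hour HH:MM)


Start: 09:09 = 549 min from midnight
  after task 1 (86 min): 10:35
  after break (7 min): 10:42
  after task 2 (21 min): 11:03
  after break (6 min): 11:09
  after task 3 (22 min): 11:31
Total elapsed: 142 minutes
End time: 11:31

11:31


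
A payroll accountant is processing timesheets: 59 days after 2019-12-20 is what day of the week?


Start: 2019-12-20 (Friday)
Step 1 - find target date: add 59 days
  2019-12-20 + 59 days = 2020-02-17
Step 2 - day of week:
  59 mod 7 = 3
  Friday + 3 days -> Monday
Result: Monday (2020-02-17)

Monday


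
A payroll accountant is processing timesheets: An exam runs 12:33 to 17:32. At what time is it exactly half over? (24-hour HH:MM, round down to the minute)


Start time: 12:33 = 753 minutes from midnight
End time: 17:32 = 1052 minutes from midnight
Sum: 753 + 1052 = 1805
Midpoint: 1805 / 2 = 902 minutes
Convert: 902 / 60 = 15 hours, 2 minutes
Result: 15:02

15:02


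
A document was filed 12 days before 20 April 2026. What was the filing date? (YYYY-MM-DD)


Start: 2026-04-20
Subtracting 12 days
Days already passed in April: 20
Result: 2026-04-08

2026-04-08


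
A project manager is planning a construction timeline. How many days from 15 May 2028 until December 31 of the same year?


Start: May 15, 2028
End: December 31, 2028
Days left in May: 16
June: 30
July: 31
August: 31
September: 30
... plus remaining months
Sum of remaining months: 214
Total: 16 + 214 = 230

230


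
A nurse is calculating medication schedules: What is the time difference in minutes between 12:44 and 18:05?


Start time: 12:44 = 764 minutes from midnight
End time: 18:05 = 1085 minutes from midnight
Difference: 1085 - 764 = 321 minutes
That is 5 hours and 21 minutes

321


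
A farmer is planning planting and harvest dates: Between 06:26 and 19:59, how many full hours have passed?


Start: 06:26
End: 19:59
Hour difference: 19 - 6 = 13 hours
Minute difference: 59 - 26 = 33 minutes
Total minutes: 813
Complete hours: 813 / 60 = 13 (remainder 33)

13


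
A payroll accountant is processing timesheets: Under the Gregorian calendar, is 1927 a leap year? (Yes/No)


Year: 1927
Divisible by 4? 1927 / 4 = 481.75 -> No
Not divisible by 4, so NOT a leap year

No


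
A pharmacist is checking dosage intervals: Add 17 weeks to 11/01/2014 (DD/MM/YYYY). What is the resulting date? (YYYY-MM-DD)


Start: 2014-01-11
Weeks to add: 17
Convert to days: 17 x 7 = 119 days
Add 119 days to 2014-01-11
Result: 2014-05-10

2014-05-10


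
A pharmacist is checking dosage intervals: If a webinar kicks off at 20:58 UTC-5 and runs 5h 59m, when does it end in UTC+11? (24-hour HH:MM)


Start: 20:58 in UTC-5
Step 1 - add duration:
  minutes: 58 + 59 = 117 (carry 1h)
  hours: 20 + 5 + 1 = 26
  end in UTC-5: 02:57
Step 2 - convert UTC-5 -> UTC+11:
  offset difference: 11 - (-5) = 16 hours
  2 + (16) = 18 -> mod 24 = 18
Result: 18:57 in UTC+11

18:57


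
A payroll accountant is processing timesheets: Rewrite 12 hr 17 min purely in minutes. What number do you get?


Hours: 12
Extra minutes: 17
Minutes per hour: 60
Hours to minutes: 12 x 60 = 720
Total: 720 + 17 = 737

737


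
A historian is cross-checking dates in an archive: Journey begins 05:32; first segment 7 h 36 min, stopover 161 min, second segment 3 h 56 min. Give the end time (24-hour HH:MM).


Depart: 05:32
Leg 1: +456 min -> 13:08
Layover: +161 min -> 15:49
Leg 2: +236 min -> 19:45
Total travel: 853 minutes = 14h 13m
Arrival: 19:45

19:45


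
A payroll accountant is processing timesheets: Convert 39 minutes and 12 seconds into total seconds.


Minutes: 39
Seconds: 12
Convert minutes to seconds: 39 x 60 = 2340
Add remaining seconds: 2340 + 12 = 2352

2352


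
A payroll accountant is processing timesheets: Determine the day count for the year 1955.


Year: 1955
Check leap year rules:
Divisible by 4? No
1955 is not a leap year
Days: 365

365


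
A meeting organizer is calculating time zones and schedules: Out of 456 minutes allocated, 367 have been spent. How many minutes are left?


Total budget: 456 minutes
Time used: 367 minutes
Remaining: 456 - 367 = 89 minutes
Percent used: 80.5%
Percent remaining: 19.5%

89


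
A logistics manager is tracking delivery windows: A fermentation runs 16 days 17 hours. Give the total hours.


Days: 16
Extra hours: 17
Hours per day: 24
Days to hours: 16 x 24 = 384
Total: 384 + 17 = 401

401


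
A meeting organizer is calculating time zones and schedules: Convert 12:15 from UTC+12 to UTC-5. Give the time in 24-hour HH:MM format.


Local time: 12:15 at UTC+12 (offset 12h)
Target zone: UTC-5 (offset -5h)
Difference: -5 - (12) = -17 hours
Calculation: 12 + (-17) = -5
Wraparound: (-5) mod 24 = 19
Result: 19:15

19:15


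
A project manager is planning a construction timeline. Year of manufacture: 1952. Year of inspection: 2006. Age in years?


Birth year: 1952
Current year: 2006
Age = current year - birth year
Age = 2006 - 1952 = 54

54


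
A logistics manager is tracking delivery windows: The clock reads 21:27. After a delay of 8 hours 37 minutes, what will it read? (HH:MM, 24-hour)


Start time: 21:27
Adding: 8 hours 37 minutes
Minutes: 27 + 37 = 64
Minute overflow: 64 >= 60, so carry 1 hour, minutes = 4
Hours: 21 + 8 + 1 = 30
Hour wraparound: 30 mod 24 = 6
Result: 06:04

06:04


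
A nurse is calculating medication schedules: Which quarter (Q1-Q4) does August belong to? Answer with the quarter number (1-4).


Month: August (month 8)
Q1: January-March (months 1-3)
Q2: April-June (months 4-6)
Q3: July-September (months 7-9)
Q4: October-December (months 10-12)
Month 8 falls in Q3

3


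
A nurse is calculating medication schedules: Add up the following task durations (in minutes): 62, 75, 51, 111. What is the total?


Durations: 62, 75, 51, 111
Running sum: 62
+ 75 = 137
+ 51 = 188
+ 111 = 299
Total duration: 299 minutes
That is 4 hours and 59 minutes

299


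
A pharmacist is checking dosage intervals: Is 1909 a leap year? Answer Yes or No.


Year: 1909
Divisible by 4? 1909 / 4 = 477.25 -> No
Not divisible by 4, so NOT a leap year

No


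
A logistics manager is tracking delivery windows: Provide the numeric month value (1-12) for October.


Calendar month order:
9. September
10. October <--
11. November
October is month number 10

10


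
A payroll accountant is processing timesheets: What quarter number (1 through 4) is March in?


Month: March (month 3)
Q1: January-March (months 1-3)
Q2: April-June (months 4-6)
Q3: July-September (months 7-9)
Q4: October-December (months 10-12)
Month 3 falls in Q1

1


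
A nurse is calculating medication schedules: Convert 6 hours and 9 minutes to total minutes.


Hours: 6
Minutes: 9
Convert hours to minutes: 6 x 60 = 360
Add remaining minutes: 360 + 9 = 369

369


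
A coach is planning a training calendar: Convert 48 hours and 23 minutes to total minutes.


Hours: 48
Extra minutes: 23
Minutes per hour: 60
Hours to minutes: 48 x 60 = 2880
Total: 2880 + 23 = 2903

2903


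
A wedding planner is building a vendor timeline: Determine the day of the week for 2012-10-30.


Date: 2012-10-30
January 1, 2012 is a Sunday
Day of year: 304
Offset from Jan 1: 303 days
303 mod 7 = 2
Result: Tuesday

Tuesday


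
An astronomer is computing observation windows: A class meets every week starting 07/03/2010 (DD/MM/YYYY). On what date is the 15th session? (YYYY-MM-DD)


First occurrence: 2010-03-07 (occurrence 1)
Each occurrence is 7 days after the previous.
Occurrence 15 is 14 weeks after the first.
14 weeks = 98 days
2010-03-07 + 98 days = 2010-06-13

2010-06-13


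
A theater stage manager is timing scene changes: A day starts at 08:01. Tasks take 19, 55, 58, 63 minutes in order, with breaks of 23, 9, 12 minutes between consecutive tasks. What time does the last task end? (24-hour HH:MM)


Start: 08:01 = 481 min from midnight
  after task 1 (19 min): 08:20
  after break (23 min): 08:43
  after task 2 (55 min): 09:38
  after break (9 min): 09:47
  after task 3 (58 min): 10:45
  after break (12 min): 10:57
  after task 4 (63 min): 12:00
Total elapsed: 239 minutes
End time: 12:00

12:00


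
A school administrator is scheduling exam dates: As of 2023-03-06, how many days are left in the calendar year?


Start: March 06, 2023
End: December 31, 2023
Days left in March: 25
April: 30
May: 31
June: 30
July: 31
... plus remaining months
Sum of remaining months: 275
Total: 25 + 275 = 300

300


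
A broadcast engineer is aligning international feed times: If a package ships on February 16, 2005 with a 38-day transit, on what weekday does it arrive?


Start: 2005-02-16 (Wednesday)
Step 1 - find target date: add 38 days
  2005-02-16 + 38 days = 2005-03-26
Step 2 - day of week:
  38 mod 7 = 3
  Wednesday + 3 days -> Saturday
Result: Saturday (2005-03-26)

Saturday


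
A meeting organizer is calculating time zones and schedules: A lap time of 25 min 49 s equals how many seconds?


Minutes: 25
Seconds: 49
Convert minutes to seconds: 25 x 60 = 1500
Add remaining seconds: 1500 + 49 = 1549

1549


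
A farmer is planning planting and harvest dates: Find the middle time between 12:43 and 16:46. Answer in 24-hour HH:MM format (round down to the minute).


Start time: 12:43 = 763 minutes from midnight
End time: 16:46 = 1006 minutes from midnight
Sum: 763 + 1006 = 1769
Midpoint: 1769 / 2 = 884 minutes
Convert: 884 / 60 = 14 hours, 44 minutes
Result: 14:44

14:44


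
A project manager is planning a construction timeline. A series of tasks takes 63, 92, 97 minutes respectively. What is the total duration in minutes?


Durations: 63, 92, 97
Running sum: 63
+ 92 = 155
+ 97 = 252
Total duration: 252 minutes
That is 4 hours and 12 minutes

252


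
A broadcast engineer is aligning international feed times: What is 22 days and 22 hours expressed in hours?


Days: 22
Extra hours: 22
Hours per day: 24
Days to hours: 22 x 24 = 528
Total: 528 + 22 = 550

550


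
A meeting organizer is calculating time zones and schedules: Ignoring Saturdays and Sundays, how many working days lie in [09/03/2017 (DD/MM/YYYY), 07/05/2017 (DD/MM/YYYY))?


Start: 2017-03-09 (Thursday)
End (exclusive): 2017-05-07 (Sunday)
Total calendar days: 59
Full weeks: 59 // 7 = 8 -> 40 weekdays
Remaining 3 days starting on Thursday:
  Thu(w), Fri(w), Sat(-) -> 2 weekdays
Total business days: 40 + 2 = 42

42


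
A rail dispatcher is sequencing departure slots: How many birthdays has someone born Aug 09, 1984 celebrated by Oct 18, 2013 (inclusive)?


Birth: 1984-08-09
Reference: 2013-10-18
Year difference: 2013 - 1984 = 29
Has birthday (08-09) occurred by 10-18? Yes
Age in full years: 29

29


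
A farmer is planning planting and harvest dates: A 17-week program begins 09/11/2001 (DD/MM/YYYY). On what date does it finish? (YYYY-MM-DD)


Start: 2001-11-09
Weeks to add: 17
Convert to days: 17 x 7 = 119 days
Add 119 days to 2001-11-09
Result: 2002-03-08

2002-03-08


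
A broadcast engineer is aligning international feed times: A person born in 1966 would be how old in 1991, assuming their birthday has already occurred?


Birth year: 1966
Current year: 1991
Age = current year - birth year
Age = 1991 - 1966 = 25

25


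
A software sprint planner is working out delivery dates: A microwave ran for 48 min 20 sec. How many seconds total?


Minutes: 48
Extra seconds: 20
Seconds per minute: 60
Minutes to seconds: 48 x 60 = 2880
Total: 2880 + 20 = 2900

2900


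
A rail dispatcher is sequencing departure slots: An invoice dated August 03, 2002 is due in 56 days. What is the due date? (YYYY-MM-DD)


Start: 2002-08-03
Adding 56 days
Days remaining in August: 28
After August: 28 days still to add
September 2002 has 30 days, need 28
Result: 2002-09-28

2002-09-28


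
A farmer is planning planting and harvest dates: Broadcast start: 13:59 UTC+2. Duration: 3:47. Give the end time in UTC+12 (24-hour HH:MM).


Start: 13:59 in UTC+2
Step 1 - add duration:
  minutes: 59 + 47 = 106 (carry 1h)
  hours: 13 + 3 + 1 = 17
  end in UTC+2: 17:46
Step 2 - convert UTC+2 -> UTC+12:
  offset difference: 12 - (2) = 10 hours
  17 + (10) = 27 -> mod 24 = 3
Result: 03:46 in UTC+12

03:46


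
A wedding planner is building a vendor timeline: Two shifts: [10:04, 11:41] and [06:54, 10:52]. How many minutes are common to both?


Interval A: [604, 701] minutes from midnight
Interval B: [414, 652] minutes from midnight
Overlap start = max(604, 414) = 604
Overlap end = min(701, 652) = 652
Overlap = 652 - 604 = 48 minutes

48


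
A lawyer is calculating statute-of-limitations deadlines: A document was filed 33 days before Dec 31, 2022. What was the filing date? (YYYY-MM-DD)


Start: 2022-12-31
Subtracting 33 days
Days already passed in December: 31
After going back through December: 2 more days to subtract
November 2022 has 30 days, need 2
Result: 2022-11-28

2022-11-28


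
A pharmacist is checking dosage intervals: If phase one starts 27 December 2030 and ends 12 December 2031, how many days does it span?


Start date: 2030-12-27
End date: 2031-12-12
Dec 2030: +5 days
Jan 2031: +31 days
Feb 2031: +28 days
... (10 more months)
Total: 350 days

350


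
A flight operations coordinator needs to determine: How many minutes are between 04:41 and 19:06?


Start time: 04:41 = 281 minutes from midnight
End time: 19:06 = 1146 minutes from midnight
Difference: 1146 - 281 = 865 minutes
That is 14 hours and 25 minutes

865


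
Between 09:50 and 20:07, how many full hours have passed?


Start: 09:50
End: 20:07
Hour difference: 20 - 9 = 11 hours
Minute difference: 7 - 50 = -43 minutes
Total minutes: 617
Complete hours: 617 / 60 = 10 (remainder 17)

10


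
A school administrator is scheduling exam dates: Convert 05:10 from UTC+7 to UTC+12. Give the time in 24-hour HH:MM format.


Local time: 05:10 at UTC+7 (offset 7h)
Target zone: UTC+12 (offset 12h)
Difference: 12 - (7) = 5 hours
Calculation: 5 + (5) = 10
Result: 10:10

10:10


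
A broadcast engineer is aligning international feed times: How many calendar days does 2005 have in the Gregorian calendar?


Year: 2005
Check leap year rules:
Divisible by 4? No
2005 is not a leap year
Days: 365

365


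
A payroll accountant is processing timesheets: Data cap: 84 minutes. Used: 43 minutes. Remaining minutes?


Total budget: 84 minutes
Time used: 43 minutes
Remaining: 84 - 43 = 41 minutes
Percent used: 51.2%
Percent remaining: 48.8%

41


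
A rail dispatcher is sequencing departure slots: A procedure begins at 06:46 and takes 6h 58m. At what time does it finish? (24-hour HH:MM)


Start time: 06:46
Adding: 6 hours 58 minutes
Minutes: 46 + 58 = 104
Minute overflow: 104 >= 60, so carry 1 hour, minutes = 44
Hours: 6 + 6 + 1 = 13
Result: 13:44

13:44


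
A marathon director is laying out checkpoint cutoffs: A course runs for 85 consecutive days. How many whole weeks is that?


Total days: 85
Days per week: 7
Division: 85 / 7 = 12 remainder 1
Complete weeks: 12
Remaining days: 1

12


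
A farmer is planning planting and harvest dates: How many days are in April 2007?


Month: April
Year: 2007
April is a 30-day month
Total: 30 days

30


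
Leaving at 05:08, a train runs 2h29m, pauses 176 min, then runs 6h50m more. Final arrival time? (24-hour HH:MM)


Depart: 05:08
Leg 1: +149 min -> 07:37
Layover: +176 min -> 10:33
Leg 2: +410 min -> 17:23
Total travel: 735 minutes = 12h 15m
Arrival: 17:23

17:23


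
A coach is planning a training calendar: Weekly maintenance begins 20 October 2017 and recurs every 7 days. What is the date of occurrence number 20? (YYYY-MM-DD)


First occurrence: 2017-10-20 (occurrence 1)
Each occurrence is 7 days after the previous.
Occurrence 20 is 19 weeks after the first.
19 weeks = 133 days
2017-10-20 + 133 days = 2018-03-02

2018-03-02


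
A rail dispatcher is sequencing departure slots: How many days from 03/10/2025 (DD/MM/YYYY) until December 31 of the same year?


Start: October 03, 2025
End: December 31, 2025
Days left in October: 28
November: 30
December: 31
Sum of remaining months: 61
Total: 28 + 61 = 89

89


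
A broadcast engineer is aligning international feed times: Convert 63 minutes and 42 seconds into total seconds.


Minutes: 63
Seconds: 42
Convert minutes to seconds: 63 x 60 = 3780
Add remaining seconds: 3780 + 42 = 3822

3822


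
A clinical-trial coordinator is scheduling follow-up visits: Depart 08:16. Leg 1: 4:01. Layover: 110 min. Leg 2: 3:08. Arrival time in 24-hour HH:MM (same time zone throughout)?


Depart: 08:16
Leg 1: +241 min -> 12:17
Layover: +110 min -> 14:07
Leg 2: +188 min -> 17:15
Total travel: 539 minutes = 8h 59m
Arrival: 17:15

17:15


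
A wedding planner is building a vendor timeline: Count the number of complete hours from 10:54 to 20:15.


Start: 10:54
End: 20:15
Hour difference: 20 - 10 = 10 hours
Minute difference: 15 - 54 = -39 minutes
Total minutes: 561
Complete hours: 561 / 60 = 9 (remainder 21)

9


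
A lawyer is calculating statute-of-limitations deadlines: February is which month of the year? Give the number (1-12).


Calendar month order:
1. January
2. February <--
3. March
February is month number 2

2


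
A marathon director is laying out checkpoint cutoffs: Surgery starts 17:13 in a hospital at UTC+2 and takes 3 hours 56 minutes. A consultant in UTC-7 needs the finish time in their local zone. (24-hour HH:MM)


Start: 17:13 in UTC+2
Step 1 - add duration:
  minutes: 13 + 56 = 69 (carry 1h)
  hours: 17 + 3 + 1 = 21
  end in UTC+2: 21:09
Step 2 - convert UTC+2 -> UTC-7:
  offset difference: -7 - (2) = -9 hours
  21 + (-9) = 12 -> mod 24 = 12
Result: 12:09 in UTC-7

12:09


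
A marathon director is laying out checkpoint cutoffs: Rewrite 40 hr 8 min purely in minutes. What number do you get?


Hours: 40
Extra minutes: 8
Minutes per hour: 60
Hours to minutes: 40 x 60 = 2400
Total: 2400 + 8 = 2408

2408


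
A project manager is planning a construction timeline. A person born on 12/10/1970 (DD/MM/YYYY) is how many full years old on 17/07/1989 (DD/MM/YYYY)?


Birth: 1970-10-12
Reference: 1989-07-17
Year difference: 1989 - 1970 = 19
Has birthday (10-12) occurred by 07-17? No
Birthday not yet reached this year -> subtract 1
Age in full years: 18

18


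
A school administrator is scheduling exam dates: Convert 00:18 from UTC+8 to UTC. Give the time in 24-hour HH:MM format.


Local time: 00:18 at UTC+8 (offset 8h)
Target zone: UTC (offset 0h)
Difference: 0 - (8) = -8 hours
Calculation: 0 + (-8) = -8
Wraparound: (-8) mod 24 = 16
Result: 16:18

16:18


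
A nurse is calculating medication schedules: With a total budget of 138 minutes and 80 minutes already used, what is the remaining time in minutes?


Total budget: 138 minutes
Time used: 80 minutes
Remaining: 138 - 80 = 58 minutes
Percent used: 58.0%
Percent remaining: 42.0%

58


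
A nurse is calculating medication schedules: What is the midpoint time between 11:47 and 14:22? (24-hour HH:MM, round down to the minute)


Start time: 11:47 = 707 minutes from midnight
End time: 14:22 = 862 minutes from midnight
Sum: 707 + 862 = 1569
Midpoint: 1569 / 2 = 784 minutes
Convert: 784 / 60 = 13 hours, 4 minutes
Result: 13:04

13:04


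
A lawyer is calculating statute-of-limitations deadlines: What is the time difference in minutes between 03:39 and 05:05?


Start time: 03:39 = 219 minutes from midnight
End time: 05:05 = 305 minutes from midnight
Difference: 305 - 219 = 86 minutes
That is 1 hours and 26 minutes

86


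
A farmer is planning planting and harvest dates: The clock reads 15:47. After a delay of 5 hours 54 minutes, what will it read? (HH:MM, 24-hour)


Start time: 15:47
Adding: 5 hours 54 minutes
Minutes: 47 + 54 = 101
Minute overflow: 101 >= 60, so carry 1 hour, minutes = 41
Hours: 15 + 5 + 1 = 21
Result: 21:41

21:41


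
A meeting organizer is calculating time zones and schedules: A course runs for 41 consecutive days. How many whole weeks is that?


Total days: 41
Days per week: 7
Division: 41 / 7 = 5 remainder 6
Complete weeks: 5
Remaining days: 6

5


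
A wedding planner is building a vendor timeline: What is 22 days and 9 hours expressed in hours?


Days: 22
Extra hours: 9
Hours per day: 24
Days to hours: 22 x 24 = 528
Total: 528 + 9 = 537

537


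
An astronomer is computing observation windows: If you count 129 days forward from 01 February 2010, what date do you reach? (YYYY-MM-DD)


Start: 2010-02-01
Adding 129 days
Days remaining in February: 27
After February: 102 days still to add
March 2010: 31 days, 71 remaining
April 2010: 30 days, 41 remaining
May 2010: 31 days, 10 remaining
June 2010 has 30 days, need 10
Result: 2010-06-10

2010-06-10


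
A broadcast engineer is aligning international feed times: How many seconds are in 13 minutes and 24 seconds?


Minutes: 13
Extra seconds: 24
Seconds per minute: 60
Minutes to seconds: 13 x 60 = 780
Total: 780 + 24 = 804

804


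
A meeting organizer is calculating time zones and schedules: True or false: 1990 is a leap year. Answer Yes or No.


Year: 1990
Divisible by 4? 1990 / 4 = 497.5 -> No
Not divisible by 4, so NOT a leap year

No


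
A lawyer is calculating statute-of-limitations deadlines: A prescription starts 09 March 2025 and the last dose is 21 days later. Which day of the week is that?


Start: 2025-03-09 (Sunday)
Step 1 - find target date: add 21 days
  2025-03-09 + 21 days = 2025-03-30
Step 2 - day of week:
  21 mod 7 = 0
  Sunday + 0 days -> Sunday
Result: Sunday (2025-03-30)

Sunday


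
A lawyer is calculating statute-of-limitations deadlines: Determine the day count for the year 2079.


Year: 2079
Check leap year rules:
Divisible by 4? No
2079 is not a leap year
Days: 365

365


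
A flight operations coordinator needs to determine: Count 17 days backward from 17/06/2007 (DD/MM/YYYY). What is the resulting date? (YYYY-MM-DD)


Start: 2007-06-17
Subtracting 17 days
Days already passed in June: 17
Result: 2007-05-31

2007-05-31


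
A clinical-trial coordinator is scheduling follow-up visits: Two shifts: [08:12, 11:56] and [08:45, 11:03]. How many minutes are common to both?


Interval A: [492, 716] minutes from midnight
Interval B: [525, 663] minutes from midnight
Overlap start = max(492, 525) = 525
Overlap end = min(716, 663) = 663
Overlap = 663 - 525 = 138 minutes

138


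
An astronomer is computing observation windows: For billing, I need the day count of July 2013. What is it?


Month: July
Year: 2013
July is a 31-day month
Total: 31 days

31


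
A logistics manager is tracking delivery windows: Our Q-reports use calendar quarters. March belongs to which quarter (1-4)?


Month: March (month 3)
Q1: January-March (months 1-3)
Q2: April-June (months 4-6)
Q3: July-September (months 7-9)
Q4: October-December (months 10-12)
Month 3 falls in Q1

1


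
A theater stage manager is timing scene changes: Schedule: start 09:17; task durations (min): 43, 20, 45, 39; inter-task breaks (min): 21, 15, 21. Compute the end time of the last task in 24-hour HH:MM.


Start: 09:17 = 557 min from midnight
  after task 1 (43 min): 10:00
  after break (21 min): 10:21
  after task 2 (20 min): 10:41
  after break (15 min): 10:56
  after task 3 (45 min): 11:41
  after break (21 min): 12:02
  after task 4 (39 min): 12:41
Total elapsed: 204 minutes
End time: 12:41

12:41


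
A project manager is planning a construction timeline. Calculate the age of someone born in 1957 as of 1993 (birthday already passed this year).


Birth year: 1957
Current year: 1993
Age = current year - birth year
Age = 1993 - 1957 = 36

36


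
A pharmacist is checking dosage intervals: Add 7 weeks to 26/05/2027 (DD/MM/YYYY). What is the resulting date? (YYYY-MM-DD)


Start: 2027-05-26
Weeks to add: 7
Convert to days: 7 x 7 = 49 days
Add 49 days to 2027-05-26
Result: 2027-07-14

2027-07-14


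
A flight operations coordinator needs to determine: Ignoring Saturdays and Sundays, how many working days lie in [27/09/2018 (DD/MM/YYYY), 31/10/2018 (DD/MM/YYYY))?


Start: 2018-09-27 (Thursday)
End (exclusive): 2018-10-31 (Wednesday)
Total calendar days: 34
Full weeks: 34 // 7 = 4 -> 20 weekdays
Remaining 6 days starting on Thursday:
  Thu(w), Fri(w), Sat(-), Sun(-), Mon(w), Tue(w) -> 4 weekdays
Total business days: 20 + 4 = 24

24


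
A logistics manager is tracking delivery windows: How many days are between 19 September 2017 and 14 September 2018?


Start date: 2017-09-19
End date: 2018-09-14
Sep 2017: +12 days
Oct 2017: +31 days
Nov 2017: +30 days
... (10 more months)
Total: 360 days

360


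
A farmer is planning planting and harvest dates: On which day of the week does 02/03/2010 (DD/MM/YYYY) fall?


Date: 2010-03-02
January 1, 2010 is a Friday
Day of year: 61
Offset from Jan 1: 60 days
60 mod 7 = 4
Result: Tuesday

Tuesday


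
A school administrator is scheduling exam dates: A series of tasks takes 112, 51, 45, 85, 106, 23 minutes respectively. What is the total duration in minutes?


Durations: 112, 51, 45, 85, 106, 23
Running sum: 112
+ 51 = 163
+ 45 = 208
+ 85 = 293
+ 106 = 399
+ 23 = 422
Total duration: 422 minutes
That is 7 hours and 2 minutes

422


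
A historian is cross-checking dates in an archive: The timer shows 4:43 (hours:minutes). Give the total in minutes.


Hours: 4
Minutes: 43
Convert hours to minutes: 4 x 60 = 240
Add remaining minutes: 240 + 43 = 283

283


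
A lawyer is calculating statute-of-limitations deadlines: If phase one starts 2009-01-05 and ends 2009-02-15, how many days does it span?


Start date: 2009-01-05
End date: 2009-02-15
Jan 2009: +27 days
Feb 2009: +14 days
Total: 41 days

41


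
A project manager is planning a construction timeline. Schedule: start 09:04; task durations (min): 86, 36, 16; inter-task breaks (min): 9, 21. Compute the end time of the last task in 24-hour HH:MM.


Start: 09:04 = 544 min from midnight
  after task 1 (86 min): 10:30
  after break (9 min): 10:39
  after task 2 (36 min): 11:15
  after break (21 min): 11:36
  after task 3 (16 min): 11:52
Total elapsed: 168 minutes
End time: 11:52

11:52


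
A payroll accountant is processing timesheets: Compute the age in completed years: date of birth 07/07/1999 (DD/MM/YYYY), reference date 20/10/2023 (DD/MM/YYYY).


Birth: 1999-07-07
Reference: 2023-10-20
Year difference: 2023 - 1999 = 24
Has birthday (07-07) occurred by 10-20? Yes
Age in full years: 24

24


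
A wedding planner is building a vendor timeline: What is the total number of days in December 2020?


Month: December
Year: 2020
December is a 31-day month
Total: 31 days

31


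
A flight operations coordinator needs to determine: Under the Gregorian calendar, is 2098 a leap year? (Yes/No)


Year: 2098
Divisible by 4? 2098 / 4 = 524.5 -> No
Not divisible by 4, so NOT a leap year

No


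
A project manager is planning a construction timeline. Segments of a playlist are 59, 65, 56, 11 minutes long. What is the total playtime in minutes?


Durations: 59, 65, 56, 11
Running sum: 59
+ 65 = 124
+ 56 = 180
+ 11 = 191
Total duration: 191 minutes
That is 3 hours and 11 minutes

191


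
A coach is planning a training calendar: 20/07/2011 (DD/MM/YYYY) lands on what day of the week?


Date: 2011-07-20
January 1, 2011 is a Saturday
Day of year: 201
Offset from Jan 1: 200 days
200 mod 7 = 4
Result: Wednesday

Wednesday


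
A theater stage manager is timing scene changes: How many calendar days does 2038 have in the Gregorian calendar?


Year: 2038
Check leap year rules:
Divisible by 4? No
2038 is not a leap year
Days: 365

365


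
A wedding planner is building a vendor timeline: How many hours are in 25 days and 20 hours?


Days: 25
Extra hours: 20
Hours per day: 24
Days to hours: 25 x 24 = 600
Total: 600 + 20 = 620

620


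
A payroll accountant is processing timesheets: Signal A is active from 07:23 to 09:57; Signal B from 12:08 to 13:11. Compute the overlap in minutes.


Interval A: [443, 597] minutes from midnight
Interval B: [728, 791] minutes from midnight
Overlap start = max(443, 728) = 728
Overlap end = min(597, 791) = 597
End <= start, so the intervals do not overlap: 0 minutes

0
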